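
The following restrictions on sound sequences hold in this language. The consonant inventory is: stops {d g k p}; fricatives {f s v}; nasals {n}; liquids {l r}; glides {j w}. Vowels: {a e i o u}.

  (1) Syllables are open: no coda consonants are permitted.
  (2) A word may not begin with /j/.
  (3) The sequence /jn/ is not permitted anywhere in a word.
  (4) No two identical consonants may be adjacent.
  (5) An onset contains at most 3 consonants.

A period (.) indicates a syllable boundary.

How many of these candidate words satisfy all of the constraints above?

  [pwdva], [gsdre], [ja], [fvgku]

0

[pwdva] — violates constraint 5: syllable 1 onset /pwdv/ has 4 consonants (> 3) → phonotactically illegal
[gsdre] — violates constraint 5: syllable 1 onset /gsdr/ has 4 consonants (> 3) → phonotactically illegal
[ja] — violates constraint 2: word begins with /j/ → phonotactically illegal
[fvgku] — violates constraint 5: syllable 1 onset /fvgk/ has 4 consonants (> 3) → phonotactically illegal
No form is phonotactically legal → 0.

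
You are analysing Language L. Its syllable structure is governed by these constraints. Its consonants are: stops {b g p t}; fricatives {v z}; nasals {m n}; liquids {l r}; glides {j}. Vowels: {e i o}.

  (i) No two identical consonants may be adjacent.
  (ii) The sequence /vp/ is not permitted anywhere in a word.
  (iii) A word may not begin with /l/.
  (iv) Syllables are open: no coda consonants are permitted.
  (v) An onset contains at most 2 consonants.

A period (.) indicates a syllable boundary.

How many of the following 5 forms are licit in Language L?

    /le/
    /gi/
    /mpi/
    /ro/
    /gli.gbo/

4

/le/ — violates constraint (iii): word begins with /l/ → illicit
/gi/ — σ1 onset /g/, coda /∅/ ok → licit
/mpi/ — σ1 onset /mp/ (2C), coda /∅/ ok → licit
/ro/ — σ1 onset /r/, coda /∅/ ok → licit
/gli.gbo/ — σ1 onset /gl/ (2C), coda /∅/ ok; σ2 onset /gb/ (2C), coda /∅/ ok → licit
Licit: /gi/, /mpi/, /ro/, /gli.gbo/ → 4.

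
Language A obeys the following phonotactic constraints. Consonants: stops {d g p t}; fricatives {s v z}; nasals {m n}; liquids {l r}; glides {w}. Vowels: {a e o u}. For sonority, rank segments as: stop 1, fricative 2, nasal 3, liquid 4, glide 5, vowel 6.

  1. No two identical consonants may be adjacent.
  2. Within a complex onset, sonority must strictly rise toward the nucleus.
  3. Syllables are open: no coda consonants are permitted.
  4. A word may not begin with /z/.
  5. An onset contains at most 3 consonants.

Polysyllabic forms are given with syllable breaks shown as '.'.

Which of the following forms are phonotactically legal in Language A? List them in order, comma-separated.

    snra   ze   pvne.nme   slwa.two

snra — σ1 onset /snr/ (2→3→4 rises), coda /∅/ ok → phonotactically legal
ze — violates constraint 4: word begins with /z/ → phonotactically illegal
pvne.nme — violates constraint 2: syllable 2 onset /nm/: /n/ (nasal, 3) → /m/ (nasal, 3) does not rise → phonotactically illegal
slwa.two — σ1 onset /slw/ (2→4→5 rises), coda /∅/ ok; σ2 onset /tw/ (1→5 rises), coda /∅/ ok → phonotactically legal

snra, slwa.two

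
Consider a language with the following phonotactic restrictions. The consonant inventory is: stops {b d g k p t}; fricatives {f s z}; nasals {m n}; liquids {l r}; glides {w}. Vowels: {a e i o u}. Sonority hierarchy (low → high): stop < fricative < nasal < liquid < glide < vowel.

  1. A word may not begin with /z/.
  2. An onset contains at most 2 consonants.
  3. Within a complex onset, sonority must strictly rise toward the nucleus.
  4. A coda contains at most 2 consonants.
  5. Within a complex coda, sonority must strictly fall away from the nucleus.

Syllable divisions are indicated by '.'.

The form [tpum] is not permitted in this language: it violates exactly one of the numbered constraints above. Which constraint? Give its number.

[tpum]: syllable 1 onset /tp/: /t/ (stop, 1) → /p/ (stop, 1) does not rise.
This is a violation of constraint 3: "Within a complex onset, sonority must strictly rise toward the nucleus."
The remaining constraints (1, 2, 4, 5) are satisfied.

3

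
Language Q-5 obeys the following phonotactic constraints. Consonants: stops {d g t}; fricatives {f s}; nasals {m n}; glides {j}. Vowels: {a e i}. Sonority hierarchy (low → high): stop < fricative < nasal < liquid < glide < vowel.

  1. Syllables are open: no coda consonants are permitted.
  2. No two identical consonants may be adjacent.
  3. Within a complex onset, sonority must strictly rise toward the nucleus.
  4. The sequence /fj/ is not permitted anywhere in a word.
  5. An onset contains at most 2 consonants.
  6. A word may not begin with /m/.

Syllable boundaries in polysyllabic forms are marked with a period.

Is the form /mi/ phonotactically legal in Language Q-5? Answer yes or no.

no

/mi/ — violates constraint 6: word begins with /m/ → phonotactically illegal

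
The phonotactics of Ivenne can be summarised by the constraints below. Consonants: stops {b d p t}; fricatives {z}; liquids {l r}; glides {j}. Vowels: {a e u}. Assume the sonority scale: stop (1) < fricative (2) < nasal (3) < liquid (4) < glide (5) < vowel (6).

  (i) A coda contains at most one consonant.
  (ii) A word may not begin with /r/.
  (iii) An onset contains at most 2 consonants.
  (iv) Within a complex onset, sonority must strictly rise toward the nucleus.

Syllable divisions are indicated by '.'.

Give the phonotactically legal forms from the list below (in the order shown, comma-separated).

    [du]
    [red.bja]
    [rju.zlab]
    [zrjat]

[du]

[du] — σ1 onset /d/, coda /∅/ ok → phonotactically legal
[red.bja] — violates constraint (ii): word begins with /r/ → phonotactically illegal
[rju.zlab] — violates constraint (ii): word begins with /r/ → phonotactically illegal
[zrjat] — violates constraint (iii): syllable 1 onset /zrj/ has 3 consonants (> 2) → phonotactically illegal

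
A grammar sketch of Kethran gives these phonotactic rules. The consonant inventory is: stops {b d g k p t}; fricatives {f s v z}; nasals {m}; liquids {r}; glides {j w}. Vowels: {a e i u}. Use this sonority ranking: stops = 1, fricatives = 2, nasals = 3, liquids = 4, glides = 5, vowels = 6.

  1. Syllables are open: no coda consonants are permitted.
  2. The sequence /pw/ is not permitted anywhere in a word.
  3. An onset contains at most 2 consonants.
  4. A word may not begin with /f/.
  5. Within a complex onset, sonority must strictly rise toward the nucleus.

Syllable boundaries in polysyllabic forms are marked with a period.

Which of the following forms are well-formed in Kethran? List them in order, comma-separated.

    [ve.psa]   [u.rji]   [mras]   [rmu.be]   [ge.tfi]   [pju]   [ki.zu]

[ve.psa] — σ1 onset /v/, coda /∅/ ok; σ2 onset /ps/ (1→2 rises), coda /∅/ ok → well-formed
[u.rji] — σ1 onset /∅/, coda /∅/ ok; σ2 onset /rj/ (4→5 rises), coda /∅/ ok → well-formed
[mras] — violates constraint 1: syllable 1 coda /s/ has 1 consonant (> 0) → ill-formed
[rmu.be] — violates constraint 5: syllable 1 onset /rm/: /r/ (liquid, 4) → /m/ (nasal, 3) does not rise → ill-formed
[ge.tfi] — σ1 onset /g/, coda /∅/ ok; σ2 onset /tf/ (1→2 rises), coda /∅/ ok → well-formed
[pju] — σ1 onset /pj/ (1→5 rises), coda /∅/ ok → well-formed
[ki.zu] — σ1 onset /k/, coda /∅/ ok; σ2 onset /z/, coda /∅/ ok → well-formed

[ve.psa], [u.rji], [ge.tfi], [pju], [ki.zu]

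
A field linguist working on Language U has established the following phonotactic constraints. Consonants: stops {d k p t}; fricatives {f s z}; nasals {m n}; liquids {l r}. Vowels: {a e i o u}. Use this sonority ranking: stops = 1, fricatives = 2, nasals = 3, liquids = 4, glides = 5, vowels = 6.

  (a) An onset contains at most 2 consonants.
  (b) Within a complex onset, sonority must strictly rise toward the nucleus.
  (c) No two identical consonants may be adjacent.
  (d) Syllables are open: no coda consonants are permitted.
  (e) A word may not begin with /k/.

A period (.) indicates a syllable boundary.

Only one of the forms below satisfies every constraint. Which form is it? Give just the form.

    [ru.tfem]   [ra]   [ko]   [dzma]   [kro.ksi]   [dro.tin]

[ru.tfem] — violates constraint (d): syllable 2 coda /m/ has 1 consonant (> 0) → phonotactically illegal
[ra] — σ1 onset /r/, coda /∅/ ok → phonotactically legal
[ko] — violates constraint (e): word begins with /k/ → phonotactically illegal
[dzma] — violates constraint (a): syllable 1 onset /dzm/ has 3 consonants (> 2) → phonotactically illegal
[kro.ksi] — violates constraint (e): word begins with /k/ → phonotactically illegal
[dro.tin] — violates constraint (d): syllable 2 coda /n/ has 1 consonant (> 0) → phonotactically illegal

[ra]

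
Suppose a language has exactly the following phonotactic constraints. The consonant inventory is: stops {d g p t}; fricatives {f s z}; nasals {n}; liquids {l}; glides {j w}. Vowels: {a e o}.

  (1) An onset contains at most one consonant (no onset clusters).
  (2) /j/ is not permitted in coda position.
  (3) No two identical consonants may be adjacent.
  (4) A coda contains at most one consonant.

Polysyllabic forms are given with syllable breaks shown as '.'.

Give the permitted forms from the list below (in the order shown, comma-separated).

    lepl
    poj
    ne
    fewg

ne

lepl — violates constraint 4: syllable 1 coda /pl/ has 2 consonants (> 1) → not permitted
poj — violates constraint 2: syllable 1 coda contains /j/ → not permitted
ne — σ1 onset /n/, coda /∅/ ok → permitted
fewg — violates constraint 4: syllable 1 coda /wg/ has 2 consonants (> 1) → not permitted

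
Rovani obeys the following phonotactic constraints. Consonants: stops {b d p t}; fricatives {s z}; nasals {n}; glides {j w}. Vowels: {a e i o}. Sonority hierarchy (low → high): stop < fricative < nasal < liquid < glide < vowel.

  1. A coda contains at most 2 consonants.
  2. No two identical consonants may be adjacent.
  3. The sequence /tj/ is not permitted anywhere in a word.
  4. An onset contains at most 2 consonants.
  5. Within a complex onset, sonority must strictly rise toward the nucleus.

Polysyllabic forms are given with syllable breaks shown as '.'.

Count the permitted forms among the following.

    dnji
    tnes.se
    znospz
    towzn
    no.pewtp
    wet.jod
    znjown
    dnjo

0

dnji — violates constraint 4: syllable 1 onset /dnj/ has 3 consonants (> 2) → not permitted
tnes.se — violates constraint 2: adjacent identical consonants /ss/ → not permitted
znospz — violates constraint 1: syllable 1 coda /spz/ has 3 consonants (> 2) → not permitted
towzn — violates constraint 1: syllable 1 coda /wzn/ has 3 consonants (> 2) → not permitted
no.pewtp — violates constraint 1: syllable 2 coda /wtp/ has 3 consonants (> 2) → not permitted
wet.jod — violates constraint 3: contains banned sequence /tj/ → not permitted
znjown — violates constraint 4: syllable 1 onset /znj/ has 3 consonants (> 2) → not permitted
dnjo — violates constraint 4: syllable 1 onset /dnj/ has 3 consonants (> 2) → not permitted
No form is permitted → 0.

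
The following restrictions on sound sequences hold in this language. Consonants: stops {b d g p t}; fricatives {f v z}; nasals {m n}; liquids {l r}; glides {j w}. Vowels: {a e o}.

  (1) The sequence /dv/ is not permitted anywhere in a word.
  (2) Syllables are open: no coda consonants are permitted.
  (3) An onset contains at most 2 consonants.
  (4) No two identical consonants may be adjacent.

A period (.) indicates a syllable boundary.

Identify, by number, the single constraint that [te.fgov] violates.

[te.fgov]: syllable 2 coda /v/ has 1 consonant (> 0).
This is a violation of constraint 2: "Syllables are open: no coda consonants are permitted."
The remaining constraints (1, 3, 4) are satisfied.

2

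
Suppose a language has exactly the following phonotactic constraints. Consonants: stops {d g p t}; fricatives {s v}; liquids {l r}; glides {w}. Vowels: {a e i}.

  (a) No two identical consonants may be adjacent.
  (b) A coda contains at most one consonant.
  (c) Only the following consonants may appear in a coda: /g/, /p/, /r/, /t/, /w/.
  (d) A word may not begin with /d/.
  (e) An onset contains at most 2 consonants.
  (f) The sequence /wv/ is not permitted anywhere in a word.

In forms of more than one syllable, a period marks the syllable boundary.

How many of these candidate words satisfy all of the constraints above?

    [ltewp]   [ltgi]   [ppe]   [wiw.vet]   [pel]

[ltewp] — violates constraint (b): syllable 1 coda /wp/ has 2 consonants (> 1) → not permitted
[ltgi] — violates constraint (e): syllable 1 onset /ltg/ has 3 consonants (> 2) → not permitted
[ppe] — violates constraint (a): adjacent identical consonants /pp/ → not permitted
[wiw.vet] — violates constraint (f): contains banned sequence /wv/ → not permitted
[pel] — violates constraint (c): syllable 1 coda contains /l/, which is not a licensed coda consonant → not permitted
No form is permitted → 0.

0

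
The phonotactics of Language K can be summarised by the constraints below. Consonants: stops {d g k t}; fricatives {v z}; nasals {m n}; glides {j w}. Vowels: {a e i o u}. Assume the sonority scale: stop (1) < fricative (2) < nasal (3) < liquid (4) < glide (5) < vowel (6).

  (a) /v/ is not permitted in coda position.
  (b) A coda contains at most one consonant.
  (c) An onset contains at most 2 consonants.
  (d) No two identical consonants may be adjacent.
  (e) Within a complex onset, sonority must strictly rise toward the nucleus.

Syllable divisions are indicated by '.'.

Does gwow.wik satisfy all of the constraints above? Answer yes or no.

gwow.wik — violates constraint (d): adjacent identical consonants /ww/ → illicit

no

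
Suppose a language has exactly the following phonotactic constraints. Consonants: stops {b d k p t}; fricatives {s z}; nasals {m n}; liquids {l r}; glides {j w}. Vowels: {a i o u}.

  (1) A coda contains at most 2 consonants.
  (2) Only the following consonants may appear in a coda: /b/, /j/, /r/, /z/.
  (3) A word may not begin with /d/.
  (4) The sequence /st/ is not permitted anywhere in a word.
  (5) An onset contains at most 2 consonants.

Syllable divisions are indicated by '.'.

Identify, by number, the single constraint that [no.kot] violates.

[no.kot]: syllable 2 coda contains /t/, which is not a licensed coda consonant.
This is a violation of constraint 2: "Only the following consonants may appear in a coda: /b/, /j/, /r/, /z/."
The remaining constraints (1, 3, 4, 5) are satisfied.

2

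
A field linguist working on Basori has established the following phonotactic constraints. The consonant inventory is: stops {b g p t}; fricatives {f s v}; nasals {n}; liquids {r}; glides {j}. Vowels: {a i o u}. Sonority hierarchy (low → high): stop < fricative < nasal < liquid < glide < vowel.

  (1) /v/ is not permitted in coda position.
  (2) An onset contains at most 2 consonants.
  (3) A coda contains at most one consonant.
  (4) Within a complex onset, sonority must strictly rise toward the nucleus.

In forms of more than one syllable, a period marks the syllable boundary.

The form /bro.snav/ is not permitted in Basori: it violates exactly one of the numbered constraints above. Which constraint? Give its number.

/bro.snav/: syllable 2 coda contains /v/.
This is a violation of constraint 1: "/v/ is not permitted in coda position."
The remaining constraints (2, 3, 4) are satisfied.

1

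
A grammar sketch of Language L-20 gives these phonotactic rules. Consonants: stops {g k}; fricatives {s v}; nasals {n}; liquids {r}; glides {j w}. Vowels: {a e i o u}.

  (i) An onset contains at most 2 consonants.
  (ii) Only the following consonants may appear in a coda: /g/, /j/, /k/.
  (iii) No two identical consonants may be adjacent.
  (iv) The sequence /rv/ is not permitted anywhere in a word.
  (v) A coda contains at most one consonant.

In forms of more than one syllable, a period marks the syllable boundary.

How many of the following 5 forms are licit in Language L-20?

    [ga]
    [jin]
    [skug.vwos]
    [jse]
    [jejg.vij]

[ga] — σ1 onset /g/, coda /∅/ ok → licit
[jin] — violates constraint (ii): syllable 1 coda contains /n/, which is not a licensed coda consonant → illicit
[skug.vwos] — violates constraint (ii): syllable 2 coda contains /s/, which is not a licensed coda consonant → illicit
[jse] — σ1 onset /js/ (2C), coda /∅/ ok → licit
[jejg.vij] — violates constraint (v): syllable 1 coda /jg/ has 2 consonants (> 1) → illicit
Licit: [ga], [jse] → 2.

2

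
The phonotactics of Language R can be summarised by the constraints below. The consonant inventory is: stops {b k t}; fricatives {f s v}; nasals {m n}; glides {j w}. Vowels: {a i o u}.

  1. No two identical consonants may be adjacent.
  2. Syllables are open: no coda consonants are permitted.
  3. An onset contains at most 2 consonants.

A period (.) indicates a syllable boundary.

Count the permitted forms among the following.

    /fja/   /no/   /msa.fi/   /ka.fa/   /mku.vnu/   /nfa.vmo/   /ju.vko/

7

/fja/ — σ1 onset /fj/ (2C), coda /∅/ ok → permitted
/no/ — σ1 onset /n/, coda /∅/ ok → permitted
/msa.fi/ — σ1 onset /ms/ (2C), coda /∅/ ok; σ2 onset /f/, coda /∅/ ok → permitted
/ka.fa/ — σ1 onset /k/, coda /∅/ ok; σ2 onset /f/, coda /∅/ ok → permitted
/mku.vnu/ — σ1 onset /mk/ (2C), coda /∅/ ok; σ2 onset /vn/ (2C), coda /∅/ ok → permitted
/nfa.vmo/ — σ1 onset /nf/ (2C), coda /∅/ ok; σ2 onset /vm/ (2C), coda /∅/ ok → permitted
/ju.vko/ — σ1 onset /j/, coda /∅/ ok; σ2 onset /vk/ (2C), coda /∅/ ok → permitted
Permitted: /fja/, /no/, /msa.fi/, /ka.fa/, /mku.vnu/, /nfa.vmo/, /ju.vko/ → 7.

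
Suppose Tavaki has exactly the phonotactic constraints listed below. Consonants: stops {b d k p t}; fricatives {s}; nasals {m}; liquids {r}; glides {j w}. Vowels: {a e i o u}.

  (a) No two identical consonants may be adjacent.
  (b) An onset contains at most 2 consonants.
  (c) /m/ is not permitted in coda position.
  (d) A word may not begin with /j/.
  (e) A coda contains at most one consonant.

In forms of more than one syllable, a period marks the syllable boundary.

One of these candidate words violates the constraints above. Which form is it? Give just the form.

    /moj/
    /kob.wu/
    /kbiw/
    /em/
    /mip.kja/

/em/

/moj/ — σ1 onset /m/, coda /j/ ok → permitted
/kob.wu/ — σ1 onset /k/, coda /b/ ok; σ2 onset /w/, coda /∅/ ok → permitted
/kbiw/ — σ1 onset /kb/ (2C), coda /w/ ok → permitted
/em/ — violates constraint (c): syllable 1 coda contains /m/ → not permitted
/mip.kja/ — σ1 onset /m/, coda /p/ ok; σ2 onset /kj/ (2C), coda /∅/ ok → permitted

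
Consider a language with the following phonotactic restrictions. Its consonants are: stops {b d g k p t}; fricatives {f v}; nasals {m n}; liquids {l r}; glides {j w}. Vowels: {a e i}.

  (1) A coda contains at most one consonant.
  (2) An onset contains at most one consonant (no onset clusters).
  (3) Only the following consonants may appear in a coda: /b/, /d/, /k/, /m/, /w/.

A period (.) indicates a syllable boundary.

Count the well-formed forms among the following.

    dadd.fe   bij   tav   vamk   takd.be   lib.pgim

0

dadd.fe — violates constraint 1: syllable 1 coda /dd/ has 2 consonants (> 1) → ill-formed
bij — violates constraint 3: syllable 1 coda contains /j/, which is not a licensed coda consonant → ill-formed
tav — violates constraint 3: syllable 1 coda contains /v/, which is not a licensed coda consonant → ill-formed
vamk — violates constraint 1: syllable 1 coda /mk/ has 2 consonants (> 1) → ill-formed
takd.be — violates constraint 1: syllable 1 coda /kd/ has 2 consonants (> 1) → ill-formed
lib.pgim — violates constraint 2: syllable 2 onset /pg/ has 2 consonants (> 1) → ill-formed
No form is well-formed → 0.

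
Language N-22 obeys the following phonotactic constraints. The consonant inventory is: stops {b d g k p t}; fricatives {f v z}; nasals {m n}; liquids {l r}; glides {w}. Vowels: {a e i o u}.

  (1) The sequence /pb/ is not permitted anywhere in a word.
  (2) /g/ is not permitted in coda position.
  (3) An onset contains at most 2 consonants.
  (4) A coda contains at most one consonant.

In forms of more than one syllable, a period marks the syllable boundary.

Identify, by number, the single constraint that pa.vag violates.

2

pa.vag: syllable 2 coda contains /g/.
This is a violation of constraint 2: "/g/ is not permitted in coda position."
The remaining constraints (1, 3, 4) are satisfied.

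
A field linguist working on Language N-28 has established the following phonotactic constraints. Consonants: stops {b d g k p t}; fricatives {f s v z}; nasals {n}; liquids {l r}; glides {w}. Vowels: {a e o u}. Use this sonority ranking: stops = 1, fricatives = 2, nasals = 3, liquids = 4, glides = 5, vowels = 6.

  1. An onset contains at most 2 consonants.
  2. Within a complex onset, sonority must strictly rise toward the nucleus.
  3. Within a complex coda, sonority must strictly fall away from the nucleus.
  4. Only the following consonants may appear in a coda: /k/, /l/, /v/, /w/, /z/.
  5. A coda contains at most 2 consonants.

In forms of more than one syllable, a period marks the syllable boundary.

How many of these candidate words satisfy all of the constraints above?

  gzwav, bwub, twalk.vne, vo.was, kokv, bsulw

1

gzwav — violates constraint 1: syllable 1 onset /gzw/ has 3 consonants (> 2) → ill-formed
bwub — violates constraint 4: syllable 1 coda contains /b/, which is not a licensed coda consonant → ill-formed
twalk.vne — σ1 onset /tw/ (1→5 rises), coda /lk/ (4→1 falls) ok; σ2 onset /vn/ (2→3 rises), coda /∅/ ok → well-formed
vo.was — violates constraint 4: syllable 2 coda contains /s/, which is not a licensed coda consonant → ill-formed
kokv — violates constraint 3: syllable 1 coda /kv/: /k/ (stop, 1) → /v/ (fricative, 2) does not fall → ill-formed
bsulw — violates constraint 3: syllable 1 coda /lw/: /l/ (liquid, 4) → /w/ (glide, 5) does not fall → ill-formed
Well-formed: twalk.vne → 1.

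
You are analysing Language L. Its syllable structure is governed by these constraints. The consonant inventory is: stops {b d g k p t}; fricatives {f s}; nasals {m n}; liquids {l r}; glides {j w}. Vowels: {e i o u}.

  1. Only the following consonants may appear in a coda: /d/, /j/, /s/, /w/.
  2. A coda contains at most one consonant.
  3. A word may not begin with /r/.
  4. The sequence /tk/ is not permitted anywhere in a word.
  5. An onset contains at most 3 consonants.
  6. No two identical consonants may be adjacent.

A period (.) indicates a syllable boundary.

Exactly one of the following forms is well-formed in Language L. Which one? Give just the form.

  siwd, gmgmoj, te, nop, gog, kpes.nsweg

te

siwd — violates constraint 2: syllable 1 coda /wd/ has 2 consonants (> 1) → ill-formed
gmgmoj — violates constraint 5: syllable 1 onset /gmgm/ has 4 consonants (> 3) → ill-formed
te — σ1 onset /t/, coda /∅/ ok → well-formed
nop — violates constraint 1: syllable 1 coda contains /p/, which is not a licensed coda consonant → ill-formed
gog — violates constraint 1: syllable 1 coda contains /g/, which is not a licensed coda consonant → ill-formed
kpes.nsweg — violates constraint 1: syllable 2 coda contains /g/, which is not a licensed coda consonant → ill-formed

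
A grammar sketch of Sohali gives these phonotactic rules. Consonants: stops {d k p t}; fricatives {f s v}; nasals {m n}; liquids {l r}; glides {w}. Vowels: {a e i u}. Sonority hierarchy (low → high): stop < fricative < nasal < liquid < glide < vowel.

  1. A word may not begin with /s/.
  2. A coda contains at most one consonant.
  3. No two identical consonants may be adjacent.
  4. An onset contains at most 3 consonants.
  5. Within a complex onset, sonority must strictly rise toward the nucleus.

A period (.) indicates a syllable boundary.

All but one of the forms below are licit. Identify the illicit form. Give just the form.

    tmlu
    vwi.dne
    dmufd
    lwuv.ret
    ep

dmufd

tmlu — σ1 onset /tml/ (1→3→4 rises), coda /∅/ ok → licit
vwi.dne — σ1 onset /vw/ (2→5 rises), coda /∅/ ok; σ2 onset /dn/ (1→3 rises), coda /∅/ ok → licit
dmufd — violates constraint 2: syllable 1 coda /fd/ has 2 consonants (> 1) → illicit
lwuv.ret — σ1 onset /lw/ (4→5 rises), coda /v/ ok; σ2 onset /r/, coda /t/ ok → licit
ep — σ1 onset /∅/, coda /p/ ok → licit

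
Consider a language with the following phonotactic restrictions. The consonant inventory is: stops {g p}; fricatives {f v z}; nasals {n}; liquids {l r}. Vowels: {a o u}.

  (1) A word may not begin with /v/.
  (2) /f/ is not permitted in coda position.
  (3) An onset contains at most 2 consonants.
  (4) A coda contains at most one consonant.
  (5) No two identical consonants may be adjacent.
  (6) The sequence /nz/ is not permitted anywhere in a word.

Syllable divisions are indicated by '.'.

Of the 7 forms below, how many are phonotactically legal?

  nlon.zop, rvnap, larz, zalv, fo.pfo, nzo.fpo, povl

1

nlon.zop — violates constraint 6: contains banned sequence /nz/ → phonotactically illegal
rvnap — violates constraint 3: syllable 1 onset /rvn/ has 3 consonants (> 2) → phonotactically illegal
larz — violates constraint 4: syllable 1 coda /rz/ has 2 consonants (> 1) → phonotactically illegal
zalv — violates constraint 4: syllable 1 coda /lv/ has 2 consonants (> 1) → phonotactically illegal
fo.pfo — σ1 onset /f/, coda /∅/ ok; σ2 onset /pf/ (2C), coda /∅/ ok → phonotactically legal
nzo.fpo — violates constraint 6: contains banned sequence /nz/ → phonotactically illegal
povl — violates constraint 4: syllable 1 coda /vl/ has 2 consonants (> 1) → phonotactically illegal
Phonotactically legal: fo.pfo → 1.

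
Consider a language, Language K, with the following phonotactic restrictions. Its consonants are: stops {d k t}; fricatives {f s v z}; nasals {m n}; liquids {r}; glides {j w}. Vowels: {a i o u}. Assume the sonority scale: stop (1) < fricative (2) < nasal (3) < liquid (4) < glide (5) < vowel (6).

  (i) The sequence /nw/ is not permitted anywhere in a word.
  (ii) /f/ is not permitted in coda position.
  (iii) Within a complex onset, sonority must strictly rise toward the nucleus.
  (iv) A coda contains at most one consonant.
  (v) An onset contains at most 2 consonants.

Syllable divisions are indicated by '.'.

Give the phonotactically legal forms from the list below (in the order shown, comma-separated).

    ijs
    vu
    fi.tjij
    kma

ijs — violates constraint (iv): syllable 1 coda /js/ has 2 consonants (> 1) → phonotactically illegal
vu — σ1 onset /v/, coda /∅/ ok → phonotactically legal
fi.tjij — σ1 onset /f/, coda /∅/ ok; σ2 onset /tj/ (1→5 rises), coda /j/ ok → phonotactically legal
kma — σ1 onset /km/ (1→3 rises), coda /∅/ ok → phonotactically legal

vu, fi.tjij, kma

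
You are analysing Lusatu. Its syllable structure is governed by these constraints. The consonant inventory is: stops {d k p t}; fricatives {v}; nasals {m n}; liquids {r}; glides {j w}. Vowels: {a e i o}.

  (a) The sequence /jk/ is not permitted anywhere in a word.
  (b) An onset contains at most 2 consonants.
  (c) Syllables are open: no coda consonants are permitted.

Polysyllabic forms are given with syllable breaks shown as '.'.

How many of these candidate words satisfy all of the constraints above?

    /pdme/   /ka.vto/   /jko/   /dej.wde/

/pdme/ — violates constraint (b): syllable 1 onset /pdm/ has 3 consonants (> 2) → phonotactically illegal
/ka.vto/ — σ1 onset /k/, coda /∅/ ok; σ2 onset /vt/ (2C), coda /∅/ ok → phonotactically legal
/jko/ — violates constraint (a): contains banned sequence /jk/ → phonotactically illegal
/dej.wde/ — violates constraint (c): syllable 1 coda /j/ has 1 consonant (> 0) → phonotactically illegal
Phonotactically legal: /ka.vto/ → 1.

1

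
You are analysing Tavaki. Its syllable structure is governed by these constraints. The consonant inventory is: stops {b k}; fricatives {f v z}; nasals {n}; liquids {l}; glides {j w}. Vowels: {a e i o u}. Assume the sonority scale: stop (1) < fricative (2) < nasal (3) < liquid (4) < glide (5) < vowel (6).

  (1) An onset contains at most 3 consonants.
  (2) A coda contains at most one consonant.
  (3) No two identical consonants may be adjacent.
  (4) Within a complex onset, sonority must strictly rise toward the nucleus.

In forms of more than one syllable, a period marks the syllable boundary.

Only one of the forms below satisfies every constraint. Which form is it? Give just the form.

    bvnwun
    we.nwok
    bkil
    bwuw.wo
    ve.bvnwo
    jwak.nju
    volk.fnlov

bvnwun — violates constraint 1: syllable 1 onset /bvnw/ has 4 consonants (> 3) → phonotactically illegal
we.nwok — σ1 onset /w/, coda /∅/ ok; σ2 onset /nw/ (3→5 rises), coda /k/ ok → phonotactically legal
bkil — violates constraint 4: syllable 1 onset /bk/: /b/ (stop, 1) → /k/ (stop, 1) does not rise → phonotactically illegal
bwuw.wo — violates constraint 3: adjacent identical consonants /ww/ → phonotactically illegal
ve.bvnwo — violates constraint 1: syllable 2 onset /bvnw/ has 4 consonants (> 3) → phonotactically illegal
jwak.nju — violates constraint 4: syllable 1 onset /jw/: /j/ (glide, 5) → /w/ (glide, 5) does not rise → phonotactically illegal
volk.fnlov — violates constraint 2: syllable 1 coda /lk/ has 2 consonants (> 1) → phonotactically illegal

we.nwok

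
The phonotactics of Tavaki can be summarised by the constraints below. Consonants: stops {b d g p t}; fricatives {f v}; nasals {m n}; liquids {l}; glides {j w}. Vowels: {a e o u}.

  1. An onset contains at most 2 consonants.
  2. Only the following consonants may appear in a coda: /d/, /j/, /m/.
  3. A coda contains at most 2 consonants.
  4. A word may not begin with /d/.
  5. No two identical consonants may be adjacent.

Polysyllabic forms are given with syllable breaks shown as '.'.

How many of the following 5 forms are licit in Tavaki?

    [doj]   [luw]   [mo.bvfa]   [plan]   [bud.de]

[doj] — violates constraint 4: word begins with /d/ → illicit
[luw] — violates constraint 2: syllable 1 coda contains /w/, which is not a licensed coda consonant → illicit
[mo.bvfa] — violates constraint 1: syllable 2 onset /bvf/ has 3 consonants (> 2) → illicit
[plan] — violates constraint 2: syllable 1 coda contains /n/, which is not a licensed coda consonant → illicit
[bud.de] — violates constraint 5: adjacent identical consonants /dd/ → illicit
No form is licit → 0.

0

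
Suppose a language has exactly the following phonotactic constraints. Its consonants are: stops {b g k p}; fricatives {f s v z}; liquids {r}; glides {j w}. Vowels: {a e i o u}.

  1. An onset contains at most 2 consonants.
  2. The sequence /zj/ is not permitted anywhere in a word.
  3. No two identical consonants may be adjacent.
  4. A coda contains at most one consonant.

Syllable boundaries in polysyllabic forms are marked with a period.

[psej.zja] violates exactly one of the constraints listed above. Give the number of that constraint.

[psej.zja]: contains banned sequence /zj/.
This is a violation of constraint 2: "The sequence /zj/ is not permitted anywhere in a word."
The remaining constraints (1, 3, 4) are satisfied.

2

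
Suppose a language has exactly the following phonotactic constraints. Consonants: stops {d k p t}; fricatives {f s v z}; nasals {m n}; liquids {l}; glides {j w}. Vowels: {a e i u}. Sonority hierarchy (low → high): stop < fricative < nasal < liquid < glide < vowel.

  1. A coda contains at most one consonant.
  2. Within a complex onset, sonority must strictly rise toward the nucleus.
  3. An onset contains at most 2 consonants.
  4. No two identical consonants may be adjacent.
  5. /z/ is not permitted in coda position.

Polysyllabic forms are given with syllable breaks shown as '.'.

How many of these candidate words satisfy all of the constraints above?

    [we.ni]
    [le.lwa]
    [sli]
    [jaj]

4

[we.ni] — σ1 onset /w/, coda /∅/ ok; σ2 onset /n/, coda /∅/ ok → phonotactically legal
[le.lwa] — σ1 onset /l/, coda /∅/ ok; σ2 onset /lw/ (4→5 rises), coda /∅/ ok → phonotactically legal
[sli] — σ1 onset /sl/ (2→4 rises), coda /∅/ ok → phonotactically legal
[jaj] — σ1 onset /j/, coda /j/ ok → phonotactically legal
Phonotactically legal: [we.ni], [le.lwa], [sli], [jaj] → 4.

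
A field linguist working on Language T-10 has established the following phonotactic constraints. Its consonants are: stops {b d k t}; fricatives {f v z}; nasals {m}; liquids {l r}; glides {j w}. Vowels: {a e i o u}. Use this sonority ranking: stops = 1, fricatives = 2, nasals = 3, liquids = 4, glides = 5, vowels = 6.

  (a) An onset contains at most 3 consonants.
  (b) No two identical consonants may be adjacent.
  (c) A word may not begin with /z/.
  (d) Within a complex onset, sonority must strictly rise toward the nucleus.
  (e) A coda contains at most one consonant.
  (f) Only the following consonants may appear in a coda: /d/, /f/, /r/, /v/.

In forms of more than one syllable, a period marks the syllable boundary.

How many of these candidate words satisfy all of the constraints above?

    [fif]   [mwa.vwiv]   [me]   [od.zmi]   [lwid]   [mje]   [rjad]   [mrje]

[fif] — σ1 onset /f/, coda /f/ ok → permitted
[mwa.vwiv] — σ1 onset /mw/ (3→5 rises), coda /∅/ ok; σ2 onset /vw/ (2→5 rises), coda /v/ ok → permitted
[me] — σ1 onset /m/, coda /∅/ ok → permitted
[od.zmi] — σ1 onset /∅/, coda /d/ ok; σ2 onset /zm/ (2→3 rises), coda /∅/ ok → permitted
[lwid] — σ1 onset /lw/ (4→5 rises), coda /d/ ok → permitted
[mje] — σ1 onset /mj/ (3→5 rises), coda /∅/ ok → permitted
[rjad] — σ1 onset /rj/ (4→5 rises), coda /d/ ok → permitted
[mrje] — σ1 onset /mrj/ (3→4→5 rises), coda /∅/ ok → permitted
Permitted: [fif], [mwa.vwiv], [me], [od.zmi], [lwid], [mje], [rjad], [mrje] → 8.

8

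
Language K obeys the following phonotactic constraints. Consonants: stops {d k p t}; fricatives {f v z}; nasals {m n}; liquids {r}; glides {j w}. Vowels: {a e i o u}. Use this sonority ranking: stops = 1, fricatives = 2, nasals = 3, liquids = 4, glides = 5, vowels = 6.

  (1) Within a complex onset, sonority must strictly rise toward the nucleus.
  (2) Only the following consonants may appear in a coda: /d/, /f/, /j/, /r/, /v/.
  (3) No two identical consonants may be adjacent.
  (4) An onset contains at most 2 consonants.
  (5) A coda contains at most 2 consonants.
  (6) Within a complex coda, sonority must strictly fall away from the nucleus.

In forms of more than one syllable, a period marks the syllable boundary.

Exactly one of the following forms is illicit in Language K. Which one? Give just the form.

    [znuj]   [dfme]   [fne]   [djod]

[dfme]

[znuj] — σ1 onset /zn/ (2→3 rises), coda /j/ ok → licit
[dfme] — violates constraint 4: syllable 1 onset /dfm/ has 3 consonants (> 2) → illicit
[fne] — σ1 onset /fn/ (2→3 rises), coda /∅/ ok → licit
[djod] — σ1 onset /dj/ (1→5 rises), coda /d/ ok → licit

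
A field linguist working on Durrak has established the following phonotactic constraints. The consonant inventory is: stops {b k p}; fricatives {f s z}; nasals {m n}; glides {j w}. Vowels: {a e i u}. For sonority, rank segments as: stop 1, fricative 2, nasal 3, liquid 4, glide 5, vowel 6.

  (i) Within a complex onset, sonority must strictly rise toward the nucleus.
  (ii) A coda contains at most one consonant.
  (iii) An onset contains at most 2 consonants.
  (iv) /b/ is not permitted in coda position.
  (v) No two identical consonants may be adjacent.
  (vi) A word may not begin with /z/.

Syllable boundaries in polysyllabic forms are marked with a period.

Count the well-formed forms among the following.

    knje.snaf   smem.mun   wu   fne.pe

knje.snaf — violates constraint (iii): syllable 1 onset /knj/ has 3 consonants (> 2) → ill-formed
smem.mun — violates constraint (v): adjacent identical consonants /mm/ → ill-formed
wu — σ1 onset /w/, coda /∅/ ok → well-formed
fne.pe — σ1 onset /fn/ (2→3 rises), coda /∅/ ok; σ2 onset /p/, coda /∅/ ok → well-formed
Well-formed: wu, fne.pe → 2.

2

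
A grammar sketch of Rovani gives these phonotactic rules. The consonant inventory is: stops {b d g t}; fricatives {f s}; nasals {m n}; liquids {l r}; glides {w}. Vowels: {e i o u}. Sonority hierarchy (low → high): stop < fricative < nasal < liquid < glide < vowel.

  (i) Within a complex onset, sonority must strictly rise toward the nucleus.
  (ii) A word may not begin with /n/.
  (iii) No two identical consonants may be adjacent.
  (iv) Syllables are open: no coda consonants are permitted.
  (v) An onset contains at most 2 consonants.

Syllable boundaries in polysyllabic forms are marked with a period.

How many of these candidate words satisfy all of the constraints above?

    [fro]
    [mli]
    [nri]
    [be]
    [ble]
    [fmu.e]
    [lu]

[fro] — σ1 onset /fr/ (2→4 rises), coda /∅/ ok → licit
[mli] — σ1 onset /ml/ (3→4 rises), coda /∅/ ok → licit
[nri] — violates constraint (ii): word begins with /n/ → illicit
[be] — σ1 onset /b/, coda /∅/ ok → licit
[ble] — σ1 onset /bl/ (1→4 rises), coda /∅/ ok → licit
[fmu.e] — σ1 onset /fm/ (2→3 rises), coda /∅/ ok; σ2 onset /∅/, coda /∅/ ok → licit
[lu] — σ1 onset /l/, coda /∅/ ok → licit
Licit: [fro], [mli], [be], [ble], [fmu.e], [lu] → 6.

6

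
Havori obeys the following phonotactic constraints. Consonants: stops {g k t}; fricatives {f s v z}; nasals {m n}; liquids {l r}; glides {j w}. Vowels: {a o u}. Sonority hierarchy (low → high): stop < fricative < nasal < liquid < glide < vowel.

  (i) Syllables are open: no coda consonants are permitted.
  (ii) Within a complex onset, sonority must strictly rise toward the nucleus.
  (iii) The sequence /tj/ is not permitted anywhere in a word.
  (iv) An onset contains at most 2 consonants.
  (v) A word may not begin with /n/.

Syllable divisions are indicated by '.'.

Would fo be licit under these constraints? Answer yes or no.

yes

fo — σ1 onset /f/, coda /∅/ ok → licit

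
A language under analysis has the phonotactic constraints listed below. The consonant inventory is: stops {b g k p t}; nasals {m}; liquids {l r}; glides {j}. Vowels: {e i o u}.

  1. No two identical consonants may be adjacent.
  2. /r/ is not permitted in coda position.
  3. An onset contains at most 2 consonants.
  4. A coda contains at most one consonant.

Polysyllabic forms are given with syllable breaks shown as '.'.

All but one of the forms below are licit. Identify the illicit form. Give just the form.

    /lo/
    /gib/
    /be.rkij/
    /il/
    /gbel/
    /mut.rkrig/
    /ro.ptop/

/mut.rkrig/

/lo/ — σ1 onset /l/, coda /∅/ ok → licit
/gib/ — σ1 onset /g/, coda /b/ ok → licit
/be.rkij/ — σ1 onset /b/, coda /∅/ ok; σ2 onset /rk/ (2C), coda /j/ ok → licit
/il/ — σ1 onset /∅/, coda /l/ ok → licit
/gbel/ — σ1 onset /gb/ (2C), coda /l/ ok → licit
/mut.rkrig/ — violates constraint 3: syllable 2 onset /rkr/ has 3 consonants (> 2) → illicit
/ro.ptop/ — σ1 onset /r/, coda /∅/ ok; σ2 onset /pt/ (2C), coda /p/ ok → licit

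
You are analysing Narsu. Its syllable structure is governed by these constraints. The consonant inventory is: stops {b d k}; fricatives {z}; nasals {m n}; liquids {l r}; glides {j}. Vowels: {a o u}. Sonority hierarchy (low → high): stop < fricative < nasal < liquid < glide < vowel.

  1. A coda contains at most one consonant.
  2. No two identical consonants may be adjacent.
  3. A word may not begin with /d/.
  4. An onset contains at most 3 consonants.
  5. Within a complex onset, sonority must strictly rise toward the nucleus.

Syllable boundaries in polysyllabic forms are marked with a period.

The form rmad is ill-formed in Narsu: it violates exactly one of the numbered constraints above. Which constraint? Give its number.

rmad: syllable 1 onset /rm/: /r/ (liquid, 4) → /m/ (nasal, 3) does not rise.
This is a violation of constraint 5: "Within a complex onset, sonority must strictly rise toward the nucleus."
The remaining constraints (1, 2, 3, 4) are satisfied.

5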